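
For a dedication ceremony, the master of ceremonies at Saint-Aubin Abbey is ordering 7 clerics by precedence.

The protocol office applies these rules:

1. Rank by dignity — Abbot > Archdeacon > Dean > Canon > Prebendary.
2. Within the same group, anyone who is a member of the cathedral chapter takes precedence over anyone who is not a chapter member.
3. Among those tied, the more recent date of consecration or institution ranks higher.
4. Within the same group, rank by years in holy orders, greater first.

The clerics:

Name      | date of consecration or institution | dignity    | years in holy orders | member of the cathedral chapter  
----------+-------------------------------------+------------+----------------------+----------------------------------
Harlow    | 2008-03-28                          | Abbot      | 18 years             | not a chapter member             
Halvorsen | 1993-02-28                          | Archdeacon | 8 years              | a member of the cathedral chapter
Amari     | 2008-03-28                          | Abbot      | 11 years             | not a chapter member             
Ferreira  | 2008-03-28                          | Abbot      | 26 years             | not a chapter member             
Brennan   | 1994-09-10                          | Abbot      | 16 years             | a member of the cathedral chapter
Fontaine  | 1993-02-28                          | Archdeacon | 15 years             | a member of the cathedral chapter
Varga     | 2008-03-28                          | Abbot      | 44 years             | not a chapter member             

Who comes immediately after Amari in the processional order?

By dignity: Brennan, Varga, Ferreira, Harlow and Amari (Abbot); then Fontaine and Halvorsen (Archdeacon).
Among Brennan, Varga, Ferreira, Harlow and Amari, a member of the cathedral chapter before not a chapter member: Brennan (a member of the cathedral chapter) before Varga, Ferreira, Harlow and Amari (not a chapter member).
Varga, Ferreira, Harlow and Amari all have date of consecration or institution 2008-03-28, so the next rule applies.
Among Varga, Ferreira, Harlow and Amari, by years in holy orders (higher first): Varga (44 years) before Ferreira (26 years) before Harlow (18 years) before Amari (11 years).
Fontaine and Halvorsen are each a member of the cathedral chapter, so the next rule applies.
Fontaine and Halvorsen both have date of consecration or institution 1993-02-28, so the next rule applies.
Among Fontaine and Halvorsen, by years in holy orders (higher first): Fontaine (15 years) before Halvorsen (8 years).
Order: Brennan, Varga, Ferreira, Harlow, Amari, Fontaine, Halvorsen.

Fontaine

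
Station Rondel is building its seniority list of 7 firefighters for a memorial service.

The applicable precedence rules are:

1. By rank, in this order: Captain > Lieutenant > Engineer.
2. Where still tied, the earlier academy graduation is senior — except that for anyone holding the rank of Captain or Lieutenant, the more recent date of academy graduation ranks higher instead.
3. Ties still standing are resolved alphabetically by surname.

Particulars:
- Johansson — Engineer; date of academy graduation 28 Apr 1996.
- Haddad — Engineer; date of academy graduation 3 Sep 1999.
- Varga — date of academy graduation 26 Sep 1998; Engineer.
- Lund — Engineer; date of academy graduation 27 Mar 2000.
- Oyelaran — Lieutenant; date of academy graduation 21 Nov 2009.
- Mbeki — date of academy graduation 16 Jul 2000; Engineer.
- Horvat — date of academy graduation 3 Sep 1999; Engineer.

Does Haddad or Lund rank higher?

By rank: Oyelaran (Lieutenant); then Johansson, Varga, Haddad, Horvat, Lund and Mbeki (Engineer).
Among Johansson, Varga, Haddad, Horvat, Lund and Mbeki, by date of academy graduation (earlier first): Johansson (28 Apr 1996) before Varga (26 Sep 1998) before Haddad and Horvat (3 Sep 1999) before Lund (27 Mar 2000) before Mbeki (16 Jul 2000).
Among Haddad and Horvat, alphabetically by surname: Haddad before Horvat.
So Haddad takes precedence.

Haddad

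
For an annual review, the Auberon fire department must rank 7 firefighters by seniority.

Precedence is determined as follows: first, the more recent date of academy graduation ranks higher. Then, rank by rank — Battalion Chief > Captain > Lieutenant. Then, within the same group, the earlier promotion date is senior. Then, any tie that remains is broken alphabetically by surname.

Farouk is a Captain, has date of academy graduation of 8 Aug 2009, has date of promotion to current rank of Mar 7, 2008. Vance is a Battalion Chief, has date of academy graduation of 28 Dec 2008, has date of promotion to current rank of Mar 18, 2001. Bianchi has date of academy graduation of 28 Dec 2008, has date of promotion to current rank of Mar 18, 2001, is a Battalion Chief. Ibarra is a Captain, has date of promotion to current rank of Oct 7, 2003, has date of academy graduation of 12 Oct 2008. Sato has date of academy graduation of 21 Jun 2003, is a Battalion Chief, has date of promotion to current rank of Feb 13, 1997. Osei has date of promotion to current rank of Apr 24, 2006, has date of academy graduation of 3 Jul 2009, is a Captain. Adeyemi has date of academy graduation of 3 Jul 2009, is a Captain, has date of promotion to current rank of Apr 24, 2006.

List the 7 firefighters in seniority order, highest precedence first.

By date of academy graduation (later first): Farouk (8 Aug 2009); then Adeyemi and Osei (both 3 Jul 2009); then Bianchi and Vance (both 28 Dec 2008); then Ibarra (12 Oct 2008); then Sato (21 Jun 2003).
Adeyemi and Osei are each Captain, so the next rule applies.
Adeyemi and Osei both have date of promotion to current rank Apr 24, 2006, so the next rule applies.
Among Adeyemi and Osei, alphabetically by surname: Adeyemi before Osei.
Bianchi and Vance are each Battalion Chief, so the next rule applies.
Bianchi and Vance both have date of promotion to current rank Mar 18, 2001, so the next rule applies.
Among Bianchi and Vance, alphabetically by surname: Bianchi before Vance.
Full order: Farouk, Adeyemi, Osei, Bianchi, Vance, Ibarra, Sato.

Farouk, Adeyemi, Osei, Bianchi, Vance, Ibarra, Sato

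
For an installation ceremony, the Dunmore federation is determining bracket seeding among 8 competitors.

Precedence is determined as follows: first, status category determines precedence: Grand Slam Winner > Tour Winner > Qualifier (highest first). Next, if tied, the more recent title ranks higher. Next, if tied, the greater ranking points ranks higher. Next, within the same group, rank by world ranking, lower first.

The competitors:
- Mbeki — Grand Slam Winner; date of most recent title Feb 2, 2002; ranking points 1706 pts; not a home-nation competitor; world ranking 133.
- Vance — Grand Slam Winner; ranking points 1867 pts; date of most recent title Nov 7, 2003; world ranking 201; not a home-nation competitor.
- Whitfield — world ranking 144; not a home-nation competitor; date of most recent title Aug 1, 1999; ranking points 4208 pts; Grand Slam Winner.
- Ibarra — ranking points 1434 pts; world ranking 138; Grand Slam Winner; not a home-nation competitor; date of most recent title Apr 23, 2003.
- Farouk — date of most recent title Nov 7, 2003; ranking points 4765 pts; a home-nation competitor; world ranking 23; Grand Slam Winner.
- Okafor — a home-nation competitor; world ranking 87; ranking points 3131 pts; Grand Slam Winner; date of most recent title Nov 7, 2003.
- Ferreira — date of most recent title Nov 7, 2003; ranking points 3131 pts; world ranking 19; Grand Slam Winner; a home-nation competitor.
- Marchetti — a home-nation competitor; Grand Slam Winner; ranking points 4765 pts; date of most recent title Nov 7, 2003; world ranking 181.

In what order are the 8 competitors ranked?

By status category: Farouk, Marchetti, Ferreira, Okafor, Vance, Ibarra, Mbeki and Whitfield (Grand Slam Winner).
Among Farouk, Marchetti, Ferreira, Okafor, Vance, Ibarra, Mbeki and Whitfield, by date of most recent title (later first): Farouk, Marchetti, Ferreira, Okafor and Vance (Nov 7, 2003) before Ibarra (Apr 23, 2003) before Mbeki (Feb 2, 2002) before Whitfield (Aug 1, 1999).
Among Farouk, Marchetti, Ferreira, Okafor and Vance, by ranking points (higher first): Farouk and Marchetti (4765 pts) before Ferreira and Okafor (3131 pts) before Vance (1867 pts).
Among Farouk and Marchetti, by world ranking (lower first): Farouk (23) before Marchetti (181).
Among Ferreira and Okafor, by world ranking (lower first): Ferreira (19) before Okafor (87).
Full order: Farouk, Marchetti, Ferreira, Okafor, Vance, Ibarra, Mbeki, Whitfield.

Farouk, Marchetti, Ferreira, Okafor, Vance, Ibarra, Mbeki, Whitfield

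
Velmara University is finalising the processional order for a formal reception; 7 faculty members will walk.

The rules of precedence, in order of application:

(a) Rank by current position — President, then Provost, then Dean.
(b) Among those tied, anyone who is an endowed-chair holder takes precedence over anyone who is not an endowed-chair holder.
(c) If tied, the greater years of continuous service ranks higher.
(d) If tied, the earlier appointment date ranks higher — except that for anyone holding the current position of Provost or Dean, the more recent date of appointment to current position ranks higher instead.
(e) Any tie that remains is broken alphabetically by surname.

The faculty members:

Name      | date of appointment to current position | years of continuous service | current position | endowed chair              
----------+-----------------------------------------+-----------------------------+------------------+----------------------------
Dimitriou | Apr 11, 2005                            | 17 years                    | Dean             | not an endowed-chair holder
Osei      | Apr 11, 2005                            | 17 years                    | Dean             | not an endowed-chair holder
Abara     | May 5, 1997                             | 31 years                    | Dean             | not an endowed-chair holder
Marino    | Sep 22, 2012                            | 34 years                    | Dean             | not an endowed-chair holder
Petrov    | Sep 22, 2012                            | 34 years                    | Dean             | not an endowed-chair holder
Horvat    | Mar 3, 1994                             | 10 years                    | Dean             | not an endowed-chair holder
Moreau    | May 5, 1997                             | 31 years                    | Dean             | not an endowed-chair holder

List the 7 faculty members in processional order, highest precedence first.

By current position: Marino, Petrov, Abara, Moreau, Dimitriou, Osei and Horvat (Dean).
Marino, Petrov, Abara, Moreau, Dimitriou, Osei and Horvat are each not an endowed-chair holder, so the next rule applies.
Among Marino, Petrov, Abara, Moreau, Dimitriou, Osei and Horvat, by years of continuous service (higher first): Marino and Petrov (34 years) before Abara and Moreau (31 years) before Dimitriou and Osei (17 years) before Horvat (10 years).
Marino and Petrov both have date of appointment to current position Sep 22, 2012, so the next rule applies.
Among Marino and Petrov, alphabetically by surname: Marino before Petrov.
Abara and Moreau both have date of appointment to current position May 5, 1997, so the next rule applies.
Among Abara and Moreau, alphabetically by surname: Abara before Moreau.
Dimitriou and Osei both have date of appointment to current position Apr 11, 2005, so the next rule applies.
Among Dimitriou and Osei, alphabetically by surname: Dimitriou before Osei.
Full order: Marino, Petrov, Abara, Moreau, Dimitriou, Osei, Horvat.

Marino, Petrov, Abara, Moreau, Dimitriou, Osei, Horvat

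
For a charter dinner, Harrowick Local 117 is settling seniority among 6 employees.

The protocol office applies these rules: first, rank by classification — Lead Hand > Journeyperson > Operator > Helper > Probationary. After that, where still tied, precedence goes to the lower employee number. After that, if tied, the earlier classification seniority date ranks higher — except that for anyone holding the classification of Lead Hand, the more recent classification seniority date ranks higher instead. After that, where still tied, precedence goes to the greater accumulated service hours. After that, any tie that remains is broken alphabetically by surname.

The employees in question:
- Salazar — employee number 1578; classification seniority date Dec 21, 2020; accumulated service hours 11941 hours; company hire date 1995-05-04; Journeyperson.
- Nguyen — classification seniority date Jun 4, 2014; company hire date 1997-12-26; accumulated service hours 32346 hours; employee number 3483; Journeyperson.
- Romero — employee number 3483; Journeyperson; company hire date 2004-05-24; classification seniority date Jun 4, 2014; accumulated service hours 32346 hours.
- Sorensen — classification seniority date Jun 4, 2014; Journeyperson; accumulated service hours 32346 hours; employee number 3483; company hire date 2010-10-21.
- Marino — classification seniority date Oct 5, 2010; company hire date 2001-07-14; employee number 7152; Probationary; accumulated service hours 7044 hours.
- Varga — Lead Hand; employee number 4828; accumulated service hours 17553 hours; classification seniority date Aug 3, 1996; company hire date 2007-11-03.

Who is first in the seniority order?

By classification: Varga (Lead Hand); then Salazar, Nguyen, Romero and Sorensen (Journeyperson); then Marino (Probationary).
Among Salazar, Nguyen, Romero and Sorensen, by employee number (lower first): Salazar (1578) before Nguyen, Romero and Sorensen (3483).
Nguyen, Romero and Sorensen all have classification seniority date Jun 4, 2014, so the next rule applies.
Nguyen, Romero and Sorensen all have accumulated service hours 32346 hours, so the next rule applies.
Among Nguyen, Romero and Sorensen, alphabetically by surname: Nguyen before Romero before Sorensen.
Order: Varga, Salazar, Nguyen, Romero, Sorensen, Marino.

Varga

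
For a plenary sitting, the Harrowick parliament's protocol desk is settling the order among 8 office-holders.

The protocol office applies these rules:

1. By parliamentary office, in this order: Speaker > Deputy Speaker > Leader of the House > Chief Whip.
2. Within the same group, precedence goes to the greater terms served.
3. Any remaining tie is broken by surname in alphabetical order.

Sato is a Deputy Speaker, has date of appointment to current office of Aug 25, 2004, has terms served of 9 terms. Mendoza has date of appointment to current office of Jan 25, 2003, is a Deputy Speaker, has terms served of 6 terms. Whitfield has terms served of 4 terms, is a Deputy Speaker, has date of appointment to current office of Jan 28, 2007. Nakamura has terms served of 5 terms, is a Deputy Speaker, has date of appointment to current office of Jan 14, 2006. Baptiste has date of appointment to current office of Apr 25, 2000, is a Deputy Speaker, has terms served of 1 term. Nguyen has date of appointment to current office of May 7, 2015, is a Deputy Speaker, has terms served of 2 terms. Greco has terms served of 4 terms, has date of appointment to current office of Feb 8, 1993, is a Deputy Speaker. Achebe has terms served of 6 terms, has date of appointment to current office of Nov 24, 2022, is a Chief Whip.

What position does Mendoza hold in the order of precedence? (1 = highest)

By parliamentary office: Sato, Mendoza, Nakamura, Greco, Whitfield, Nguyen and Baptiste (Deputy Speaker); then Achebe (Chief Whip).
Among Sato, Mendoza, Nakamura, Greco, Whitfield, Nguyen and Baptiste, by terms served (higher first): Sato (9 terms) before Mendoza (6 terms) before Nakamura (5 terms) before Greco and Whitfield (4 terms) before Nguyen (2 terms) before Baptiste (1 term).
Among Greco and Whitfield, alphabetically by surname: Greco before Whitfield.
Order: Sato, Mendoza, Nakamura, Greco, Whitfield, Nguyen, Baptiste, Achebe. So position 2.

2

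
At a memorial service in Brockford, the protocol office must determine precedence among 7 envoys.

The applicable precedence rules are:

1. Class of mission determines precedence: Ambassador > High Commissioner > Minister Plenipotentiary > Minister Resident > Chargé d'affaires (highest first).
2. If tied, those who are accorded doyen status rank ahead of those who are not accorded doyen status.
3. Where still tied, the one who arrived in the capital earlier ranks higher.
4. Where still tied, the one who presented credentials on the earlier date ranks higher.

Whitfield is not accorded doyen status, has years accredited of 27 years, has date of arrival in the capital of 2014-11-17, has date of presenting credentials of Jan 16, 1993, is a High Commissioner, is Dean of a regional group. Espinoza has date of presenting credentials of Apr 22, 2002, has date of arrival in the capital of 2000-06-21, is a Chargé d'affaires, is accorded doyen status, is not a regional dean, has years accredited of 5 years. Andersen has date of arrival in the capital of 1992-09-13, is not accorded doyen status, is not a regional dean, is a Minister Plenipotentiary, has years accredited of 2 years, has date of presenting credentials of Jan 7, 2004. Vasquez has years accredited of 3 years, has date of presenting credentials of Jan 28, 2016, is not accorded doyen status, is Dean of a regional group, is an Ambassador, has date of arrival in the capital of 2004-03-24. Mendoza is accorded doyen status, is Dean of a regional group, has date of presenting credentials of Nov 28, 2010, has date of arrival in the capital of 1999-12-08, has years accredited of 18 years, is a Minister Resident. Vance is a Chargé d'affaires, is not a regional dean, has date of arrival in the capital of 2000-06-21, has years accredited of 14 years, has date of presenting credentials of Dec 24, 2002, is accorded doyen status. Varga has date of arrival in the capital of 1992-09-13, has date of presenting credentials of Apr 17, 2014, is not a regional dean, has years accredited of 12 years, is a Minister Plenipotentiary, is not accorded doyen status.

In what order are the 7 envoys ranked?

Vasquez, Whitfield, Andersen, Varga, Mendoza, Espinoza, Vance

By class of mission: Vasquez (Ambassador); then Whitfield (High Commissioner); then Andersen and Varga (Minister Plenipotentiary); then Mendoza (Minister Resident); then Espinoza and Vance (Chargé d'affaires).
Andersen and Varga are each not accorded doyen status, so the next rule applies.
Andersen and Varga both have date of arrival in the capital 1992-09-13, so the next rule applies.
Among Andersen and Varga, by date of presenting credentials (earlier first): Andersen (Jan 7, 2004) before Varga (Apr 17, 2014).
Espinoza and Vance are each accorded doyen status, so the next rule applies.
Espinoza and Vance both have date of arrival in the capital 2000-06-21, so the next rule applies.
Among Espinoza and Vance, by date of presenting credentials (earlier first): Espinoza (Apr 22, 2002) before Vance (Dec 24, 2002).
Full order: Vasquez, Whitfield, Andersen, Varga, Mendoza, Espinoza, Vance.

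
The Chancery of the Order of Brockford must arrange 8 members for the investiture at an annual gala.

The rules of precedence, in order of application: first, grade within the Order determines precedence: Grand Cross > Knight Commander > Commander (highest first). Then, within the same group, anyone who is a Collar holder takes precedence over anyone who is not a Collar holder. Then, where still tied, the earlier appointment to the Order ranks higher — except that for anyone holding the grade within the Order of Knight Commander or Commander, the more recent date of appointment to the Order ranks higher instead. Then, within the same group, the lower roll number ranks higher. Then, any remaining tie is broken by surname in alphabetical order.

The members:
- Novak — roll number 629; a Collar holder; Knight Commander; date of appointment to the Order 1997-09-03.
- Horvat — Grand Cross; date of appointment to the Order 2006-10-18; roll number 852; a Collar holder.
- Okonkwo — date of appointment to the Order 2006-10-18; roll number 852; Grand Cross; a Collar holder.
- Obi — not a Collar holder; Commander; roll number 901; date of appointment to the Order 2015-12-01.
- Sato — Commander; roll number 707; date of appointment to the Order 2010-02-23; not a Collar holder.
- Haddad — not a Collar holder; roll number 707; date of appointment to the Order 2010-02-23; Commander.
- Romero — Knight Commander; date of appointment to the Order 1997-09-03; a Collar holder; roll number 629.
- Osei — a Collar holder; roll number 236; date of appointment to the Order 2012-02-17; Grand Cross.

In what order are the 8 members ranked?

Horvat, Okonkwo, Osei, Novak, Romero, Obi, Haddad, Sato

By grade within the Order: Horvat, Okonkwo and Osei (Grand Cross); then Novak and Romero (Knight Commander); then Obi, Haddad and Sato (Commander).
Horvat, Okonkwo and Osei are each a Collar holder, so the next rule applies.
Among Horvat, Okonkwo and Osei, by date of appointment to the Order (earlier first): Horvat and Okonkwo (2006-10-18) before Osei (2012-02-17).
Horvat and Okonkwo both have roll number 852, so the next rule applies.
Among Horvat and Okonkwo, alphabetically by surname: Horvat before Okonkwo.
Novak and Romero are each a Collar holder, so the next rule applies.
Novak and Romero both have date of appointment to the Order 1997-09-03, so the next rule applies.
Novak and Romero both have roll number 629, so the next rule applies.
Among Novak and Romero, alphabetically by surname: Novak before Romero.
Obi, Haddad and Sato are each not a Collar holder, so the next rule applies.
Among Obi, Haddad and Sato, by date of appointment to the Order (later first) (reversed rule for this group): Obi (2015-12-01) before Haddad and Sato (2010-02-23).
Haddad and Sato both have roll number 707, so the next rule applies.
Among Haddad and Sato, alphabetically by surname: Haddad before Sato.
Full order: Horvat, Okonkwo, Osei, Novak, Romero, Obi, Haddad, Sato.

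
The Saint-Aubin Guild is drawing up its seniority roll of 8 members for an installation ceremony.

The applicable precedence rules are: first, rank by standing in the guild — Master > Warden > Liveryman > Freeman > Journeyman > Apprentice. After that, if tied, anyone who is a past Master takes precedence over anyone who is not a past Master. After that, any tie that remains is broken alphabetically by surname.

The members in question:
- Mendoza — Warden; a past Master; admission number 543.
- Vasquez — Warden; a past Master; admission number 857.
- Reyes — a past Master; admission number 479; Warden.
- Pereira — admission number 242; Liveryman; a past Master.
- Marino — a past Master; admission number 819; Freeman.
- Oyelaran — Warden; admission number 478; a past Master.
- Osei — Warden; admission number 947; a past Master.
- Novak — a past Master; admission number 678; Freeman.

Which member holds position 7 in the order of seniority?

Marino

By standing in the guild: Mendoza, Osei, Oyelaran, Reyes and Vasquez (Warden); then Pereira (Liveryman); then Marino and Novak (Freeman).
Mendoza, Osei, Oyelaran, Reyes and Vasquez are each a past Master, so the next rule applies.
Among Mendoza, Osei, Oyelaran, Reyes and Vasquez, alphabetically by surname: Mendoza before Osei before Oyelaran before Reyes before Vasquez.
Marino and Novak are each a past Master, so the next rule applies.
Among Marino and Novak, alphabetically by surname: Marino before Novak.
Order: Mendoza, Osei, Oyelaran, Reyes, Vasquez, Pereira, Marino, Novak.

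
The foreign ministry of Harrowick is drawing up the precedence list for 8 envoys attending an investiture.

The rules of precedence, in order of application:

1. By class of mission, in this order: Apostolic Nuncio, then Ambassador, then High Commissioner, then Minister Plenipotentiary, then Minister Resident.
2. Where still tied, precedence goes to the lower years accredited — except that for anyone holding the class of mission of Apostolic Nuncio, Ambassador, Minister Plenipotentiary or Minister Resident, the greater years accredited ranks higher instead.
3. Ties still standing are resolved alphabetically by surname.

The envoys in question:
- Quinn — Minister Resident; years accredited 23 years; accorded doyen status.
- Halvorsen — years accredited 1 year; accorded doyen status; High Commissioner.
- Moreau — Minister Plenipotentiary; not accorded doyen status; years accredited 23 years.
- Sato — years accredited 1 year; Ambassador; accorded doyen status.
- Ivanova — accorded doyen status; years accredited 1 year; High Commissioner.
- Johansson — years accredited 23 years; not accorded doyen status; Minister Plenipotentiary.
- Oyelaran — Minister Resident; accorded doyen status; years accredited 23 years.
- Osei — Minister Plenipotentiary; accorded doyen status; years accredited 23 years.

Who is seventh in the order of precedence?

By class of mission: Sato (Ambassador); then Halvorsen and Ivanova (High Commissioner); then Johansson, Moreau and Osei (Minister Plenipotentiary); then Oyelaran and Quinn (Minister Resident).
Halvorsen and Ivanova both have years accredited 1 year, so the next rule applies.
Among Halvorsen and Ivanova, alphabetically by surname: Halvorsen before Ivanova.
Johansson, Moreau and Osei all have years accredited 23 years, so the next rule applies.
Among Johansson, Moreau and Osei, alphabetically by surname: Johansson before Moreau before Osei.
Oyelaran and Quinn both have years accredited 23 years, so the next rule applies.
Among Oyelaran and Quinn, alphabetically by surname: Oyelaran before Quinn.
Order: Sato, Halvorsen, Ivanova, Johansson, Moreau, Osei, Oyelaran, Quinn.

Oyelaran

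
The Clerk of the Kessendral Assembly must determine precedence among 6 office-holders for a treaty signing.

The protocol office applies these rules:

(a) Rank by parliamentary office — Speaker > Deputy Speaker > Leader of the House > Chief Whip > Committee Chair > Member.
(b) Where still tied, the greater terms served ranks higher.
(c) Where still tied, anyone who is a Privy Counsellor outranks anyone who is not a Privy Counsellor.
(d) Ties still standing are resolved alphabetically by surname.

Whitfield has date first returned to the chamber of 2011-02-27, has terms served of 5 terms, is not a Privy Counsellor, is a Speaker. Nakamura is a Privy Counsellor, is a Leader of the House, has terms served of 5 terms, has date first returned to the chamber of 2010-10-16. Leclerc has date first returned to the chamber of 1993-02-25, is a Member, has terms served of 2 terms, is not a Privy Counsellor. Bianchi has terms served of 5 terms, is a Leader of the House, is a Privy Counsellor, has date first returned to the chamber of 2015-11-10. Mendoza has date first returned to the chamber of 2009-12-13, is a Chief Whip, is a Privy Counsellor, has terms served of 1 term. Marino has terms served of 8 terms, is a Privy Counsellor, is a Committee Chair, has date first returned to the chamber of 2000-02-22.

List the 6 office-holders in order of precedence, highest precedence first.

Whitfield, Bianchi, Nakamura, Mendoza, Marino, Leclerc

By parliamentary office: Whitfield (Speaker); then Bianchi and Nakamura (Leader of the House); then Mendoza (Chief Whip); then Marino (Committee Chair); then Leclerc (Member).
Bianchi and Nakamura both have terms served 5 terms, so the next rule applies.
Bianchi and Nakamura are each a Privy Counsellor, so the next rule applies.
Among Bianchi and Nakamura, alphabetically by surname: Bianchi before Nakamura.
Full order: Whitfield, Bianchi, Nakamura, Mendoza, Marino, Leclerc.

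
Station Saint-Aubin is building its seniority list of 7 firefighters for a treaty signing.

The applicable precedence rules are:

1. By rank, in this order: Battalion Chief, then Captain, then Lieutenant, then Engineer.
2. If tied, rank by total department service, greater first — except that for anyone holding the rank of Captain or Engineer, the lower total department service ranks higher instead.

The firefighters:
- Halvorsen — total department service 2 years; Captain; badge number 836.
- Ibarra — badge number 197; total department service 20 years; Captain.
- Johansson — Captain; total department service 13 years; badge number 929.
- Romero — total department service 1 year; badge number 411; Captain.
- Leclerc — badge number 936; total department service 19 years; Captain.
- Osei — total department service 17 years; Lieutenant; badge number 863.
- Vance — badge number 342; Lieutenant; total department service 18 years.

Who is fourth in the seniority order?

Leclerc

By rank: Romero, Halvorsen, Johansson, Leclerc and Ibarra (Captain); then Vance and Osei (Lieutenant).
Among Romero, Halvorsen, Johansson, Leclerc and Ibarra, by total department service (lower first) (reversed rule for this group): Romero (1 year) before Halvorsen (2 years) before Johansson (13 years) before Leclerc (19 years) before Ibarra (20 years).
Among Vance and Osei, by total department service (higher first): Vance (18 years) before Osei (17 years).
Order: Romero, Halvorsen, Johansson, Leclerc, Ibarra, Vance, Osei.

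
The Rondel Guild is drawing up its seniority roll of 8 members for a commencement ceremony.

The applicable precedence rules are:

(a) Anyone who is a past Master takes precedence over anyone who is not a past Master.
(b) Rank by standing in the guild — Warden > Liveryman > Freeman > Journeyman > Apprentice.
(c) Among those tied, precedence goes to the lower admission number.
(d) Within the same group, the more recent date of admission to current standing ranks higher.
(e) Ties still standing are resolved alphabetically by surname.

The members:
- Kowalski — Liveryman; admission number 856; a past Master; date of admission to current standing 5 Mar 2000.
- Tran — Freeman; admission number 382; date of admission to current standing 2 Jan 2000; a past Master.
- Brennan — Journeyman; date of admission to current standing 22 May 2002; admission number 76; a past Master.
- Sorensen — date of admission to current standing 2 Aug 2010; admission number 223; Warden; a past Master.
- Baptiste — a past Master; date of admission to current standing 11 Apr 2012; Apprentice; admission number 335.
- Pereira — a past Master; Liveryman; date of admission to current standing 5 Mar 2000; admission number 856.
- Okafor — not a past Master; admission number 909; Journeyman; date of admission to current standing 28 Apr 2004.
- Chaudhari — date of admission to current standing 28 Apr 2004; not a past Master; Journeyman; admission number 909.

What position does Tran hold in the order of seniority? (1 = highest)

4

By the first rule: Sorensen, Kowalski, Pereira, Tran, Brennan and Baptiste (each a past Master); then Chaudhari and Okafor (both not a past Master).
Among Sorensen, Kowalski, Pereira, Tran, Brennan and Baptiste, by standing in the guild: Sorensen (Warden) before Kowalski and Pereira (Liveryman) before Tran (Freeman) before Brennan (Journeyman) before Baptiste (Apprentice).
Kowalski and Pereira both have admission number 856, so the next rule applies.
Kowalski and Pereira both have date of admission to current standing 5 Mar 2000, so the next rule applies.
Among Kowalski and Pereira, alphabetically by surname: Kowalski before Pereira.
Chaudhari and Okafor are each Journeyman, so the next rule applies.
Chaudhari and Okafor both have admission number 909, so the next rule applies.
Chaudhari and Okafor both have date of admission to current standing 28 Apr 2004, so the next rule applies.
Among Chaudhari and Okafor, alphabetically by surname: Chaudhari before Okafor.
Order: Sorensen, Kowalski, Pereira, Tran, Brennan, Baptiste, Chaudhari, Okafor. So position 4.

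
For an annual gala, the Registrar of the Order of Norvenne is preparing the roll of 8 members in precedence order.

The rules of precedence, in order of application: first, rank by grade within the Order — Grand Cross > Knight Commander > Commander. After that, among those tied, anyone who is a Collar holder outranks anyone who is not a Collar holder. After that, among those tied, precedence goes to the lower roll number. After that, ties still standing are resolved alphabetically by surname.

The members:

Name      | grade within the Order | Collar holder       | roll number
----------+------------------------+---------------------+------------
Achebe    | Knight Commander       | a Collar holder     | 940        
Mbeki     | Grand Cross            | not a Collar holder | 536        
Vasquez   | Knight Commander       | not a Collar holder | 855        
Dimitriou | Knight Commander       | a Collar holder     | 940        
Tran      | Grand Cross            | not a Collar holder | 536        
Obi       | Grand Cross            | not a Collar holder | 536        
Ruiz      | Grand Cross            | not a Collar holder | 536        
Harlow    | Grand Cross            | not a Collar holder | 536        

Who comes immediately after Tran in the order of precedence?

By grade within the Order: Harlow, Mbeki, Obi, Ruiz and Tran (Grand Cross); then Achebe, Dimitriou and Vasquez (Knight Commander).
Harlow, Mbeki, Obi, Ruiz and Tran are each not a Collar holder, so the next rule applies.
Harlow, Mbeki, Obi, Ruiz and Tran all have roll number 536, so the next rule applies.
Among Harlow, Mbeki, Obi, Ruiz and Tran, alphabetically by surname: Harlow before Mbeki before Obi before Ruiz before Tran.
Among Achebe, Dimitriou and Vasquez, a Collar holder before not a Collar holder: Achebe and Dimitriou (a Collar holder) before Vasquez (not a Collar holder).
Achebe and Dimitriou both have roll number 940, so the next rule applies.
Among Achebe and Dimitriou, alphabetically by surname: Achebe before Dimitriou.
Order: Harlow, Mbeki, Obi, Ruiz, Tran, Achebe, Dimitriou, Vasquez.

Achebe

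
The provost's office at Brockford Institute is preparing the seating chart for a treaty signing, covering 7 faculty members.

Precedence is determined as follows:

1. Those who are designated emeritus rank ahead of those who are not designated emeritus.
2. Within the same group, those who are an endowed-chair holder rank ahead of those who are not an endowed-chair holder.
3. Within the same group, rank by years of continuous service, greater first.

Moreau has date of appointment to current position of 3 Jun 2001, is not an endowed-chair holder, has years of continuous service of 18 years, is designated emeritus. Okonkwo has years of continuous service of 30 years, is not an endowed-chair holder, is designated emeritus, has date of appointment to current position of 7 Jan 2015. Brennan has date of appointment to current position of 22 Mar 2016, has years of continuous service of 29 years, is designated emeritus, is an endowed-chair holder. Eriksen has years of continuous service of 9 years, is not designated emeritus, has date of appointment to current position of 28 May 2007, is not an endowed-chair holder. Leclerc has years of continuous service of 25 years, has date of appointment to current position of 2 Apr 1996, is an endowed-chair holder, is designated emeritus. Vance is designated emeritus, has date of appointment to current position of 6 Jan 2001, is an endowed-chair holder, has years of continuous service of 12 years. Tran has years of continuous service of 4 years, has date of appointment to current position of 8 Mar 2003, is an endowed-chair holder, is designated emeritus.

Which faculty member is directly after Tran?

By the first rule: Brennan, Leclerc, Vance, Tran, Okonkwo and Moreau (each designated emeritus); then Eriksen (not designated emeritus).
Among Brennan, Leclerc, Vance, Tran, Okonkwo and Moreau, an endowed-chair holder before not an endowed-chair holder: Brennan, Leclerc, Vance and Tran (an endowed-chair holder) before Okonkwo and Moreau (not an endowed-chair holder).
Among Brennan, Leclerc, Vance and Tran, by years of continuous service (higher first): Brennan (29 years) before Leclerc (25 years) before Vance (12 years) before Tran (4 years).
Among Okonkwo and Moreau, by years of continuous service (higher first): Okonkwo (30 years) before Moreau (18 years).
Order: Brennan, Leclerc, Vance, Tran, Okonkwo, Moreau, Eriksen.

Okonkwo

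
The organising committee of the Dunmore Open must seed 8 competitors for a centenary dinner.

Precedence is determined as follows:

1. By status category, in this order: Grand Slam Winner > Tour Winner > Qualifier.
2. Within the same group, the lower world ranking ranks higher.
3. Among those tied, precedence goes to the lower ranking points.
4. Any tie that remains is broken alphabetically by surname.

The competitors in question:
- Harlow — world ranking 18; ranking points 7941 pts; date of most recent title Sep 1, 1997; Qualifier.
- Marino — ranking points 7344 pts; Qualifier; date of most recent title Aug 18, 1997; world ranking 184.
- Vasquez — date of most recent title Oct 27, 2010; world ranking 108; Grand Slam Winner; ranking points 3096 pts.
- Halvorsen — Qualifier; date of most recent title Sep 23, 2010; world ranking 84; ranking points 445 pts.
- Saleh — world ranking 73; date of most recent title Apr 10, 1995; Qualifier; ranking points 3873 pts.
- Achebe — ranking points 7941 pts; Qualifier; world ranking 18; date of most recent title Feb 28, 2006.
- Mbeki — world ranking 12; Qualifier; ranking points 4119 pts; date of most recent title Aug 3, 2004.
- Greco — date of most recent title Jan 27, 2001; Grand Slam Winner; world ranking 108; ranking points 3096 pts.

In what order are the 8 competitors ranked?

Greco, Vasquez, Mbeki, Achebe, Harlow, Saleh, Halvorsen, Marino

By status category: Greco and Vasquez (Grand Slam Winner); then Mbeki, Achebe, Harlow, Saleh, Halvorsen and Marino (Qualifier).
Greco and Vasquez both have world ranking 108, so the next rule applies.
Greco and Vasquez both have ranking points 3096 pts, so the next rule applies.
Among Greco and Vasquez, alphabetically by surname: Greco before Vasquez.
Among Mbeki, Achebe, Harlow, Saleh, Halvorsen and Marino, by world ranking (lower first): Mbeki (12) before Achebe and Harlow (18) before Saleh (73) before Halvorsen (84) before Marino (184).
Achebe and Harlow both have ranking points 7941 pts, so the next rule applies.
Among Achebe and Harlow, alphabetically by surname: Achebe before Harlow.
Full order: Greco, Vasquez, Mbeki, Achebe, Harlow, Saleh, Halvorsen, Marino.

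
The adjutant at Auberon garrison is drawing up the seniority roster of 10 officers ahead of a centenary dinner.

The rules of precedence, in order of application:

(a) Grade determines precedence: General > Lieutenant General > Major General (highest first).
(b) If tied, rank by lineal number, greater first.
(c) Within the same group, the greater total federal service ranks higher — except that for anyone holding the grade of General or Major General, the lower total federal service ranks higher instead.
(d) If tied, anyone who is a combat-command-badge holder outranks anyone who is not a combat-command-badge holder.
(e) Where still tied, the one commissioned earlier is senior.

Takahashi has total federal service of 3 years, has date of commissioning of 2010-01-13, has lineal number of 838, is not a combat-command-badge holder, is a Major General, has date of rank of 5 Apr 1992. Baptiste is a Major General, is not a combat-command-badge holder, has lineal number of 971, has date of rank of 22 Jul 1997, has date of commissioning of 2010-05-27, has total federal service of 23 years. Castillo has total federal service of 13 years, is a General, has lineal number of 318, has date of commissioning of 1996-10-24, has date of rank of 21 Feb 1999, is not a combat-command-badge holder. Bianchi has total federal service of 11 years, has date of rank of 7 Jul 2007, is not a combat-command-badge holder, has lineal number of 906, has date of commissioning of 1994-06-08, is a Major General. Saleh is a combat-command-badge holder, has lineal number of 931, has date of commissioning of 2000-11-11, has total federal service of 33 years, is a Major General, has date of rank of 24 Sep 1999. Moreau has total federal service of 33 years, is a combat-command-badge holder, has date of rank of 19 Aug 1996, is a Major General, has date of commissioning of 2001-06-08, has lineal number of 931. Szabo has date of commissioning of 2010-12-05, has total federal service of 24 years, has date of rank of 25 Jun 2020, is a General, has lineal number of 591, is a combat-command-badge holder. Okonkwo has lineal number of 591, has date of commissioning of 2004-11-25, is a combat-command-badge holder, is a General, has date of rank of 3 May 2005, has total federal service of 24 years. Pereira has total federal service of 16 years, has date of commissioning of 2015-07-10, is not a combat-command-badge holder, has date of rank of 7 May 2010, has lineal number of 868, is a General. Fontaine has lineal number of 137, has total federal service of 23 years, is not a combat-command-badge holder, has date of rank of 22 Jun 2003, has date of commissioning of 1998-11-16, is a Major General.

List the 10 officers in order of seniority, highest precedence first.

Pereira, Okonkwo, Szabo, Castillo, Baptiste, Saleh, Moreau, Bianchi, Takahashi, Fontaine

By grade: Pereira, Okonkwo, Szabo and Castillo (General); then Baptiste, Saleh, Moreau, Bianchi, Takahashi and Fontaine (Major General).
Among Pereira, Okonkwo, Szabo and Castillo, by lineal number (higher first): Pereira (868) before Okonkwo and Szabo (591) before Castillo (318).
Okonkwo and Szabo both have total federal service 24 years, so the next rule applies.
Okonkwo and Szabo are each a combat-command-badge holder, so the next rule applies.
Among Okonkwo and Szabo, by date of commissioning (earlier first): Okonkwo (2004-11-25) before Szabo (2010-12-05).
Among Baptiste, Saleh, Moreau, Bianchi, Takahashi and Fontaine, by lineal number (higher first): Baptiste (971) before Saleh and Moreau (931) before Bianchi (906) before Takahashi (838) before Fontaine (137).
Saleh and Moreau both have total federal service 33 years, so the next rule applies.
Saleh and Moreau are each a combat-command-badge holder, so the next rule applies.
Among Saleh and Moreau, by date of commissioning (earlier first): Saleh (2000-11-11) before Moreau (2001-06-08).
Full order: Pereira, Okonkwo, Szabo, Castillo, Baptiste, Saleh, Moreau, Bianchi, Takahashi, Fontaine.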